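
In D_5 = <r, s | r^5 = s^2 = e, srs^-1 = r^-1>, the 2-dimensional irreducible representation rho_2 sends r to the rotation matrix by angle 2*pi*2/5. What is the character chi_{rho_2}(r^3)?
chi_{rho_2}(r^3) = 2*cos(2*pi*2*3/5) = -1/2 + sqrt(5)/2

Solution. rho_2(r^3) is rotation by angle 2*pi*2*3/5, whose trace is 2*cos(2*pi*2*3/5) = -1/2 + sqrt(5)/2.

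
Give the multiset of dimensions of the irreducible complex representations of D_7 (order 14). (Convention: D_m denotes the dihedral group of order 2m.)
Dimensions: 1, 1, 2, 2, 2

Proof sketch: There are 5 irreducibles (= number of conjugacy classes). Their dimensions d_i satisfy sum d_i^2 = |G| = 14: 1 + 1 + 4 + 4 + 4 = 14.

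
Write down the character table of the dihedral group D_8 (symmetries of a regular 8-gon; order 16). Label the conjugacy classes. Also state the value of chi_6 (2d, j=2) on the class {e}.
Conjugacy classes: {e} of size 1, {r^4} of size 1, {r^1, r^7} of size 2, {r^2, r^6} of size 2, {r^3, r^5} of size 2, {s, sr^2, ...} of size 4, {sr, sr^3, ...} of size 4.
Character table:
  irrep \ class              {e} (size 1)  {r^4} (size 1)  {r^1, r^7} (size 2)  {r^2, r^6} (size 2)  {r^3, r^5} (size 2)  {s, sr^2, ...} (size 4)  {sr, sr^3, ...} (size 4)
  chi_1 (triv)               1             1               1                    1                    1                    1                        1                       
  chi_2 (sign: r->1, s->-1)  1             1               1                    1                    1                    -1                       -1                      
  chi_3 (r->-1, s->1)        1             1               -1                   1                    -1                   1                        -1                      
  chi_4 (r->-1, s->-1)       1             1               -1                   1                    -1                   -1                       1                       
  chi_5 (2d, j=1)            2             -2              sqrt(2)              0                    -sqrt(2)             0                        0                       
  chi_6 (2d, j=2)            2             2               0                    -2                   0                    0                        0                       
  chi_7 (2d, j=3)            2             -2              -sqrt(2)             0                    sqrt(2)              0                        0                       

Spot check: chi_6 (2d, j=2) on {e} = 2.

Details: D_8 has order 2*8 = 16 with 7 conjugacy classes, hence 7 irreducibles. Sum of squared dims 1 + 1 + 1 + 1 + 4 + 4 + 4 = 16 = |G|. Linear characters come from the abelianisation; the 2-dimensional irreps have character r^k -> 2*cos(2*pi*j*k/8), reflections -> 0.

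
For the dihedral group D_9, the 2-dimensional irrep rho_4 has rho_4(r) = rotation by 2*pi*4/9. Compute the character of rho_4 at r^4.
chi_{rho_4}(r^4) = 2*cos(2*pi*4*4/9) = 2*cos(4*pi/9)

Details: rho_4(r^4) is rotation by angle 2*pi*4*4/9, whose trace is 2*cos(2*pi*4*4/9) = 2*cos(4*pi/9).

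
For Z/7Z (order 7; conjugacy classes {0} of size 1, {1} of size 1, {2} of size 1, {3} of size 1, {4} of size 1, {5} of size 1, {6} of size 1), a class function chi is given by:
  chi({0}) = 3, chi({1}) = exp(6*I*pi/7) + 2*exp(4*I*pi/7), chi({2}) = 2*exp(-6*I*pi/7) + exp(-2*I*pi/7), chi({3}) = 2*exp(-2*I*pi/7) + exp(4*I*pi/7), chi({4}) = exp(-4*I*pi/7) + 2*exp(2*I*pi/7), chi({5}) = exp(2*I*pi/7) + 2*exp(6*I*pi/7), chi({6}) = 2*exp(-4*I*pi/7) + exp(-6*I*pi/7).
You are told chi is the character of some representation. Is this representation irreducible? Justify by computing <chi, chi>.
Not irreducible (reducible): <chi, chi> = 5 > 1.

Why: <chi, chi> = (1/|G|) sum_C |C| * |chi(C)|^2 = (1/7)[1*|3|^2 + 1*|exp(6*I*pi/7) + 2*exp(4*I*pi/7)|^2 + 1*|2*exp(-6*I*pi/7) + exp(-2*I*pi/7)|^2 + 1*|2*exp(-2*I*pi/7) + exp(4*I*pi/7)|^2 + 1*|exp(-4*I*pi/7) + 2*exp(2*I*pi/7)|^2 + 1*|exp(2*I*pi/7) + 2*exp(6*I*pi/7)|^2 + 1*|2*exp(-4*I*pi/7) + exp(-6*I*pi/7)|^2]
  = (1/7)[(9) + (5 + 2*exp(-2*I*pi/7) + 2*exp(2*I*pi/7)) + (5 + 2*exp(-4*I*pi/7) + 2*exp(4*I*pi/7)) + (5 + 2*exp(-6*I*pi/7) + 2*exp(6*I*pi/7)) + (5 + 2*exp(-6*I*pi/7) + 2*exp(6*I*pi/7)) + (5 + 2*exp(-4*I*pi/7) + 2*exp(4*I*pi/7)) + (5 + 2*exp(-2*I*pi/7) + 2*exp(2*I*pi/7))] = 35/7 = 5.
(Exp terms are combined using exp(i*s)*conj(exp(i*t)) = exp(i*(s-t)), and sums of them are collapsed using the identity that for every m > 1 the m distinct m-th roots of unity sum to 0, e.g. 1 + exp(2*I*pi/3) + exp(-2*I*pi/3) = 0.)
A character is irreducible iff <chi, chi> = 1, so this representation is reducible.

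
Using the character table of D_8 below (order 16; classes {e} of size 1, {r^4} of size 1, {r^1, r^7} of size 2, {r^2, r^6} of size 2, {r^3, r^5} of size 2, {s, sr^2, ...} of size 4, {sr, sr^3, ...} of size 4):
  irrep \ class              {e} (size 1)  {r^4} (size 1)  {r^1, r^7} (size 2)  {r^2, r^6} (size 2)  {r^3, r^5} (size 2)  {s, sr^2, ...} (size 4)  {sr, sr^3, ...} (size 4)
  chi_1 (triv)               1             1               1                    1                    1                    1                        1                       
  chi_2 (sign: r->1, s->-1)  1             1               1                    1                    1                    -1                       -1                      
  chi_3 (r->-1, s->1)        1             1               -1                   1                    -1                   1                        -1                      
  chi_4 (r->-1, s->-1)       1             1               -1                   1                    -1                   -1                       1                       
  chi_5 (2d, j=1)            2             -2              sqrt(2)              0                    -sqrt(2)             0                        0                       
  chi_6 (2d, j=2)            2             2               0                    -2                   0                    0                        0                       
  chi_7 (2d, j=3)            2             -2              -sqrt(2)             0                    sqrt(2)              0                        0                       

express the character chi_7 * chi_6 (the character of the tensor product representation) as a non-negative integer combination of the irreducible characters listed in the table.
chi_7 tensor chi_6 = chi_5 + chi_7 (all other irreducibles have multiplicity 0).

Solution. The character of a tensor product is the pointwise product (chi_7 * chi_6)(C) = chi_7(C) * chi_6(C):
  {e}: (2)*(2), {r^4}: (-2)*(2), {r^1, r^7}: (-sqrt(2))*(0), {r^2, r^6}: (0)*(-2), {r^3, r^5}: (sqrt(2))*(0), {s, sr^2, ...}: (0)*(0), {sr, sr^3, ...}: (0)*(0)
so (chi_7 * chi_6) takes values
  {e} -> 4, {r^4} -> -4, {r^1, r^7} -> 0, {r^2, r^6} -> 0, {r^3, r^5} -> 0, {s, sr^2, ...} -> 0, {sr, sr^3, ...} -> 0.
Now take the inner product of this character with each irreducible chi from the table, <chi_7*chi_6, chi> = (1/16) sum_C |C| (chi_7*chi_6)(C) conj(chi(C)):
  <chi_7*chi_6, chi_1> = (1/16)[1*(4)*conj(1) + 1*(-4)*conj(1) + 2*(0)*conj(1) + 2*(0)*conj(1) + 2*(0)*conj(1) + 4*(0)*conj(1) + 4*(0)*conj(1)]
      = (1/16)[(4) + (-4) + (0) + (0) + (0) + (0) + (0)] = 0/16 = 0
  <chi_7*chi_6, chi_2> = (1/16)[1*(4)*conj(1) + 1*(-4)*conj(1) + 2*(0)*conj(1) + 2*(0)*conj(1) + 2*(0)*conj(1) + 4*(0)*conj(-1) + 4*(0)*conj(-1)]
      = (1/16)[(4) + (-4) + (0) + (0) + (0) + (0) + (0)] = 0/16 = 0
  <chi_7*chi_6, chi_3> = (1/16)[1*(4)*conj(1) + 1*(-4)*conj(1) + 2*(0)*conj(-1) + 2*(0)*conj(1) + 2*(0)*conj(-1) + 4*(0)*conj(1) + 4*(0)*conj(-1)]
      = (1/16)[(4) + (-4) + (0) + (0) + (0) + (0) + (0)] = 0/16 = 0
  <chi_7*chi_6, chi_4> = (1/16)[1*(4)*conj(1) + 1*(-4)*conj(1) + 2*(0)*conj(-1) + 2*(0)*conj(1) + 2*(0)*conj(-1) + 4*(0)*conj(-1) + 4*(0)*conj(1)]
      = (1/16)[(4) + (-4) + (0) + (0) + (0) + (0) + (0)] = 0/16 = 0
  <chi_7*chi_6, chi_5> = (1/16)[1*(4)*conj(2) + 1*(-4)*conj(-2) + 2*(0)*conj(sqrt(2)) + 2*(0)*conj(0) + 2*(0)*conj(-sqrt(2)) + 4*(0)*conj(0) + 4*(0)*conj(0)]
      = (1/16)[(8) + (8) + (0) + (0) + (0) + (0) + (0)] = 16/16 = 1
  <chi_7*chi_6, chi_6> = (1/16)[1*(4)*conj(2) + 1*(-4)*conj(2) + 2*(0)*conj(0) + 2*(0)*conj(-2) + 2*(0)*conj(0) + 4*(0)*conj(0) + 4*(0)*conj(0)]
      = (1/16)[(8) + (-8) + (0) + (0) + (0) + (0) + (0)] = 0/16 = 0
  <chi_7*chi_6, chi_7> = (1/16)[1*(4)*conj(2) + 1*(-4)*conj(-2) + 2*(0)*conj(-sqrt(2)) + 2*(0)*conj(0) + 2*(0)*conj(sqrt(2)) + 4*(0)*conj(0) + 4*(0)*conj(0)]
      = (1/16)[(8) + (8) + (0) + (0) + (0) + (0) + (0)] = 16/16 = 1
Hence the multiplicities are chi_5: 1, chi_7: 1. Dimension check: dim(chi_7)*dim(chi_6) = 2*2 = 4 and sum (mult * dim) = 1*2 + 1*2 = 4.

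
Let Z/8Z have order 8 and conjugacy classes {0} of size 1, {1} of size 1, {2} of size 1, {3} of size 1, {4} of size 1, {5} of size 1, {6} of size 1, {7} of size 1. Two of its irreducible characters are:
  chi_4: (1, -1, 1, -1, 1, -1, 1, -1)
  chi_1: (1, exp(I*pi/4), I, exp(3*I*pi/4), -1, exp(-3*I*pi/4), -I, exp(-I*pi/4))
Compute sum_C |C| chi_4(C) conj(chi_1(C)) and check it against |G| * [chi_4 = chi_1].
Sum = 0; so <chi_4, chi_1> = 0 (distinct irreducibles are orthogonal).

Working: Compute term by term over conjugacy classes (|C| * chi_4(C) * conj(chi_1(C))):
  1*(1)*conj(1) + 1*(-1)*conj(exp(I*pi/4)) + 1*(1)*conj(I) + 1*(-1)*conj(exp(3*I*pi/4)) + 1*(1)*conj(-1) + 1*(-1)*conj(exp(-3*I*pi/4)) + 1*(1)*conj(-I) + 1*(-1)*conj(exp(-I*pi/4))
  = (1) + (-exp(-I*pi/4)) + (-I) + (-exp(-3*I*pi/4)) + (-1) + (-exp(3*I*pi/4)) + (I) + (-exp(I*pi/4))
  = 0.
(Exp terms are combined using exp(i*s)*conj(exp(i*t)) = exp(i*(s-t)), and sums of them are collapsed using the identity that for every m > 1 the m distinct m-th roots of unity sum to 0, e.g. 1 + exp(2*I*pi/3) + exp(-2*I*pi/3) = 0.)
Dividing by |G| = 8 gives 0/8 = 0, matching the row-orthogonality relation <chi_4, chi_1> = [chi_4 = chi_1].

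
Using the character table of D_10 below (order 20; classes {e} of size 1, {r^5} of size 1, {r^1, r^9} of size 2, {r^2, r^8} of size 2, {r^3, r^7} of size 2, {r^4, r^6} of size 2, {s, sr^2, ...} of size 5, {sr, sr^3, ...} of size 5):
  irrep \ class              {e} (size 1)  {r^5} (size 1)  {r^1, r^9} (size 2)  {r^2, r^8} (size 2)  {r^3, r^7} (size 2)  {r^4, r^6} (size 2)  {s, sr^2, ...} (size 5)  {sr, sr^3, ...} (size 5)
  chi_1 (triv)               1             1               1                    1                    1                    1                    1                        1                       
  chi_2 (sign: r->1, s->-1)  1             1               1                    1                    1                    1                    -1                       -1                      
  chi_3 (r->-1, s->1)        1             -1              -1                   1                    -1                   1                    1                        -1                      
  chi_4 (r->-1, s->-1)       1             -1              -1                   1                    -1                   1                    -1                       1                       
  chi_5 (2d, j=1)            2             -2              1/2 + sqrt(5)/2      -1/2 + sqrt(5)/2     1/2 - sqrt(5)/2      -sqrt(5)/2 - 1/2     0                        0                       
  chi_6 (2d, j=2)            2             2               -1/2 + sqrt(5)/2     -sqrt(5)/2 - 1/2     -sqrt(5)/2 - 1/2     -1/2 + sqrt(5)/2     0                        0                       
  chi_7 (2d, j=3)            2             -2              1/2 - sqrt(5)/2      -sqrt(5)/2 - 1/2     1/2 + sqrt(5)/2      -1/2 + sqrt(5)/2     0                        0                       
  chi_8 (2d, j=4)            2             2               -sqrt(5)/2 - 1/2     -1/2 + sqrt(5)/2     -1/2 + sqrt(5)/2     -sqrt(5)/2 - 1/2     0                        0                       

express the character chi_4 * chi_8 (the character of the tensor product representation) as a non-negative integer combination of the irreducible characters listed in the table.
chi_4 tensor chi_8 = chi_5 (all other irreducibles have multiplicity 0).

Justification: The character of a tensor product is the pointwise product (chi_4 * chi_8)(C) = chi_4(C) * chi_8(C):
  {e}: (1)*(2), {r^5}: (-1)*(2), {r^1, r^9}: (-1)*(-sqrt(5)/2 - 1/2), {r^2, r^8}: (1)*(-1/2 + sqrt(5)/2), {r^3, r^7}: (-1)*(-1/2 + sqrt(5)/2), {r^4, r^6}: (1)*(-sqrt(5)/2 - 1/2), {s, sr^2, ...}: (-1)*(0), {sr, sr^3, ...}: (1)*(0)
so (chi_4 * chi_8) takes values
  {e} -> 2, {r^5} -> -2, {r^1, r^9} -> 1/2 + sqrt(5)/2, {r^2, r^8} -> -1/2 + sqrt(5)/2, {r^3, r^7} -> 1/2 - sqrt(5)/2, {r^4, r^6} -> -sqrt(5)/2 - 1/2, {s, sr^2, ...} -> 0, {sr, sr^3, ...} -> 0.
Now take the inner product of this character with each irreducible chi from the table, <chi_4*chi_8, chi> = (1/20) sum_C |C| (chi_4*chi_8)(C) conj(chi(C)):
  <chi_4*chi_8, chi_1> = (1/20)[1*(2)*conj(1) + 1*(-2)*conj(1) + 2*(1/2 + sqrt(5)/2)*conj(1) + 2*(-1/2 + sqrt(5)/2)*conj(1) + 2*(1/2 - sqrt(5)/2)*conj(1) + 2*(-sqrt(5)/2 - 1/2)*conj(1) + 5*(0)*conj(1) + 5*(0)*conj(1)]
      = (1/20)[(2) + (-2) + (1 + sqrt(5)) + (-1 + sqrt(5)) + (1 - sqrt(5)) + (-sqrt(5) - 1) + (0) + (0)] = 0/20 = 0
  <chi_4*chi_8, chi_2> = (1/20)[1*(2)*conj(1) + 1*(-2)*conj(1) + 2*(1/2 + sqrt(5)/2)*conj(1) + 2*(-1/2 + sqrt(5)/2)*conj(1) + 2*(1/2 - sqrt(5)/2)*conj(1) + 2*(-sqrt(5)/2 - 1/2)*conj(1) + 5*(0)*conj(-1) + 5*(0)*conj(-1)]
      = (1/20)[(2) + (-2) + (1 + sqrt(5)) + (-1 + sqrt(5)) + (1 - sqrt(5)) + (-sqrt(5) - 1) + (0) + (0)] = 0/20 = 0
  <chi_4*chi_8, chi_3> = (1/20)[1*(2)*conj(1) + 1*(-2)*conj(-1) + 2*(1/2 + sqrt(5)/2)*conj(-1) + 2*(-1/2 + sqrt(5)/2)*conj(1) + 2*(1/2 - sqrt(5)/2)*conj(-1) + 2*(-sqrt(5)/2 - 1/2)*conj(1) + 5*(0)*conj(1) + 5*(0)*conj(-1)]
      = (1/20)[(2) + (2) + (-sqrt(5) - 1) + (-1 + sqrt(5)) + (-1 + sqrt(5)) + (-sqrt(5) - 1) + (0) + (0)] = 0/20 = 0
  <chi_4*chi_8, chi_4> = (1/20)[1*(2)*conj(1) + 1*(-2)*conj(-1) + 2*(1/2 + sqrt(5)/2)*conj(-1) + 2*(-1/2 + sqrt(5)/2)*conj(1) + 2*(1/2 - sqrt(5)/2)*conj(-1) + 2*(-sqrt(5)/2 - 1/2)*conj(1) + 5*(0)*conj(-1) + 5*(0)*conj(1)]
      = (1/20)[(2) + (2) + (-sqrt(5) - 1) + (-1 + sqrt(5)) + (-1 + sqrt(5)) + (-sqrt(5) - 1) + (0) + (0)] = 0/20 = 0
  <chi_4*chi_8, chi_5> = (1/20)[1*(2)*conj(2) + 1*(-2)*conj(-2) + 2*(1/2 + sqrt(5)/2)*conj(1/2 + sqrt(5)/2) + 2*(-1/2 + sqrt(5)/2)*conj(-1/2 + sqrt(5)/2) + 2*(1/2 - sqrt(5)/2)*conj(1/2 - sqrt(5)/2) + 2*(-sqrt(5)/2 - 1/2)*conj(-sqrt(5)/2 - 1/2) + 5*(0)*conj(0) + 5*(0)*conj(0)]
      = (1/20)[(4) + (4) + (sqrt(5) + 3) + (3 - sqrt(5)) + (3 - sqrt(5)) + (sqrt(5) + 3) + (0) + (0)] = 20/20 = 1
  <chi_4*chi_8, chi_6> = (1/20)[1*(2)*conj(2) + 1*(-2)*conj(2) + 2*(1/2 + sqrt(5)/2)*conj(-1/2 + sqrt(5)/2) + 2*(-1/2 + sqrt(5)/2)*conj(-sqrt(5)/2 - 1/2) + 2*(1/2 - sqrt(5)/2)*conj(-sqrt(5)/2 - 1/2) + 2*(-sqrt(5)/2 - 1/2)*conj(-1/2 + sqrt(5)/2) + 5*(0)*conj(0) + 5*(0)*conj(0)]
      = (1/20)[(4) + (-4) + (2) + (-2) + (2) + (-2) + (0) + (0)] = 0/20 = 0
  <chi_4*chi_8, chi_7> = (1/20)[1*(2)*conj(2) + 1*(-2)*conj(-2) + 2*(1/2 + sqrt(5)/2)*conj(1/2 - sqrt(5)/2) + 2*(-1/2 + sqrt(5)/2)*conj(-sqrt(5)/2 - 1/2) + 2*(1/2 - sqrt(5)/2)*conj(1/2 + sqrt(5)/2) + 2*(-sqrt(5)/2 - 1/2)*conj(-1/2 + sqrt(5)/2) + 5*(0)*conj(0) + 5*(0)*conj(0)]
      = (1/20)[(4) + (4) + (-2) + (-2) + (-2) + (-2) + (0) + (0)] = 0/20 = 0
  <chi_4*chi_8, chi_8> = (1/20)[1*(2)*conj(2) + 1*(-2)*conj(2) + 2*(1/2 + sqrt(5)/2)*conj(-sqrt(5)/2 - 1/2) + 2*(-1/2 + sqrt(5)/2)*conj(-1/2 + sqrt(5)/2) + 2*(1/2 - sqrt(5)/2)*conj(-1/2 + sqrt(5)/2) + 2*(-sqrt(5)/2 - 1/2)*conj(-sqrt(5)/2 - 1/2) + 5*(0)*conj(0) + 5*(0)*conj(0)]
      = (1/20)[(4) + (-4) + (-3 - sqrt(5)) + (3 - sqrt(5)) + (-3 + sqrt(5)) + (sqrt(5) + 3) + (0) + (0)] = 0/20 = 0
Hence the multiplicities are chi_5: 1. Dimension check: dim(chi_4)*dim(chi_8) = 1*2 = 2 and sum (mult * dim) = 1*2 = 2.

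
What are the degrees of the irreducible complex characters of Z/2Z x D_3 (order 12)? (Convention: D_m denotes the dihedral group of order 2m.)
Dimensions: 1, 1, 1, 1, 2, 2

Justification: There are 6 irreducibles (= number of conjugacy classes). Their dimensions d_i satisfy sum d_i^2 = |G| = 12: 1 + 1 + 1 + 1 + 4 + 4 = 12. (For the product with Z/2Z: each of the 2 1-dim characters of Z/2Z tensors with each irrep of D_3, giving 2 copies of each D_3-dimension.)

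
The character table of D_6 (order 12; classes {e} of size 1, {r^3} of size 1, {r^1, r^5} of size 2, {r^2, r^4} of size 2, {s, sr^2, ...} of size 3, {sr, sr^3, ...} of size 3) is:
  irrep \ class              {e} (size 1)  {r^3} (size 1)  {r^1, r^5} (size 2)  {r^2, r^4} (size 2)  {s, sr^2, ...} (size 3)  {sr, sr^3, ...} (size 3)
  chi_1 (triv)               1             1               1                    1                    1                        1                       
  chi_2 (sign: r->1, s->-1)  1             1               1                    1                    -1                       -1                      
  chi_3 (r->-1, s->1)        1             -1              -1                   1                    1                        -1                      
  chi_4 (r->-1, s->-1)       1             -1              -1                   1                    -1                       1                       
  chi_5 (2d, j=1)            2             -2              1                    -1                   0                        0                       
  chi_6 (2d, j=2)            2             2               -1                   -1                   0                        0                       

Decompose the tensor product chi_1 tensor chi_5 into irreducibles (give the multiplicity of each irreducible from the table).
chi_1 tensor chi_5 = chi_5 (all other irreducibles have multiplicity 0).

Reasoning: The character of a tensor product is the pointwise product (chi_1 * chi_5)(C) = chi_1(C) * chi_5(C):
  {e}: (1)*(2), {r^3}: (1)*(-2), {r^1, r^5}: (1)*(1), {r^2, r^4}: (1)*(-1), {s, sr^2, ...}: (1)*(0), {sr, sr^3, ...}: (1)*(0)
so (chi_1 * chi_5) takes values
  {e} -> 2, {r^3} -> -2, {r^1, r^5} -> 1, {r^2, r^4} -> -1, {s, sr^2, ...} -> 0, {sr, sr^3, ...} -> 0.
Now take the inner product of this character with each irreducible chi from the table, <chi_1*chi_5, chi> = (1/12) sum_C |C| (chi_1*chi_5)(C) conj(chi(C)):
  <chi_1*chi_5, chi_1> = (1/12)[1*(2)*conj(1) + 1*(-2)*conj(1) + 2*(1)*conj(1) + 2*(-1)*conj(1) + 3*(0)*conj(1) + 3*(0)*conj(1)]
      = (1/12)[(2) + (-2) + (2) + (-2) + (0) + (0)] = 0/12 = 0
  <chi_1*chi_5, chi_2> = (1/12)[1*(2)*conj(1) + 1*(-2)*conj(1) + 2*(1)*conj(1) + 2*(-1)*conj(1) + 3*(0)*conj(-1) + 3*(0)*conj(-1)]
      = (1/12)[(2) + (-2) + (2) + (-2) + (0) + (0)] = 0/12 = 0
  <chi_1*chi_5, chi_3> = (1/12)[1*(2)*conj(1) + 1*(-2)*conj(-1) + 2*(1)*conj(-1) + 2*(-1)*conj(1) + 3*(0)*conj(1) + 3*(0)*conj(-1)]
      = (1/12)[(2) + (2) + (-2) + (-2) + (0) + (0)] = 0/12 = 0
  <chi_1*chi_5, chi_4> = (1/12)[1*(2)*conj(1) + 1*(-2)*conj(-1) + 2*(1)*conj(-1) + 2*(-1)*conj(1) + 3*(0)*conj(-1) + 3*(0)*conj(1)]
      = (1/12)[(2) + (2) + (-2) + (-2) + (0) + (0)] = 0/12 = 0
  <chi_1*chi_5, chi_5> = (1/12)[1*(2)*conj(2) + 1*(-2)*conj(-2) + 2*(1)*conj(1) + 2*(-1)*conj(-1) + 3*(0)*conj(0) + 3*(0)*conj(0)]
      = (1/12)[(4) + (4) + (2) + (2) + (0) + (0)] = 12/12 = 1
  <chi_1*chi_5, chi_6> = (1/12)[1*(2)*conj(2) + 1*(-2)*conj(2) + 2*(1)*conj(-1) + 2*(-1)*conj(-1) + 3*(0)*conj(0) + 3*(0)*conj(0)]
      = (1/12)[(4) + (-4) + (-2) + (2) + (0) + (0)] = 0/12 = 0
Hence the multiplicities are chi_5: 1. Dimension check: dim(chi_1)*dim(chi_5) = 1*2 = 2 and sum (mult * dim) = 1*2 = 2.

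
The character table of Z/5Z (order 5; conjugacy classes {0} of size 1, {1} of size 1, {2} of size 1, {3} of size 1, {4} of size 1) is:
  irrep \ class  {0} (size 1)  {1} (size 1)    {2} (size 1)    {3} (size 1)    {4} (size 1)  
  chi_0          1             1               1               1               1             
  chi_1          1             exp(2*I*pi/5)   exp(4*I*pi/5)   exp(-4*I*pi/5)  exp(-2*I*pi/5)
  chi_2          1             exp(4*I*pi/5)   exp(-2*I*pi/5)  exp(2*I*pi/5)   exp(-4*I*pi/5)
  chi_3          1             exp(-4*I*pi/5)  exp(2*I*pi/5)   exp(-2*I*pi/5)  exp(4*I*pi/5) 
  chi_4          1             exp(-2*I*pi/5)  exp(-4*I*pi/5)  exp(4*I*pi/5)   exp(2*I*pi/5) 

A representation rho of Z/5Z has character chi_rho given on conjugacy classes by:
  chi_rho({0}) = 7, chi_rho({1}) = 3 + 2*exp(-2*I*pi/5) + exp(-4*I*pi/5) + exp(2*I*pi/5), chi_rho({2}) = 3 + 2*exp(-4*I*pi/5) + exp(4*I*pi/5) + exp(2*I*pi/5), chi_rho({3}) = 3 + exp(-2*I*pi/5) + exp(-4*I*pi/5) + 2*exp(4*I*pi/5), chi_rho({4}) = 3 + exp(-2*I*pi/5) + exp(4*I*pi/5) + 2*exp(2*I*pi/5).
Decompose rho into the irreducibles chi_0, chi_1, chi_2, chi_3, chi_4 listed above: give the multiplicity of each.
Multiplicities: chi_0: 3, chi_1: 1, chi_2: 0, chi_3: 1, chi_4: 2.

Use <chi_rho, chi> = (1/|G|) sum_C |C| * chi_rho(C) * conj(chi(C)) with |G| = 5 for each irreducible chi in the table:
  <chi_rho, chi_0> = (1/5)[1*(7)*conj(1) + 1*(3 + 2*exp(-2*I*pi/5) + exp(-4*I*pi/5) + exp(2*I*pi/5))*conj(1) + 1*(3 + 2*exp(-4*I*pi/5) + exp(4*I*pi/5) + exp(2*I*pi/5))*conj(1) + 1*(3 + exp(-2*I*pi/5) + exp(-4*I*pi/5) + 2*exp(4*I*pi/5))*conj(1) + 1*(3 + exp(-2*I*pi/5) + exp(4*I*pi/5) + 2*exp(2*I*pi/5))*conj(1)]
      = (1/5)[(7) + (3 + 2*exp(-2*I*pi/5) + exp(-4*I*pi/5) + exp(2*I*pi/5)) + (3 + 2*exp(-4*I*pi/5) + exp(4*I*pi/5) + exp(2*I*pi/5)) + (3 + exp(-2*I*pi/5) + exp(-4*I*pi/5) + 2*exp(4*I*pi/5)) + (3 + exp(-2*I*pi/5) + exp(4*I*pi/5) + 2*exp(2*I*pi/5))] = 15/5 = 3
  <chi_rho, chi_1> = (1/5)[1*(7)*conj(1) + 1*(3 + 2*exp(-2*I*pi/5) + exp(-4*I*pi/5) + exp(2*I*pi/5))*conj(exp(2*I*pi/5)) + 1*(3 + 2*exp(-4*I*pi/5) + exp(4*I*pi/5) + exp(2*I*pi/5))*conj(exp(4*I*pi/5)) + 1*(3 + exp(-2*I*pi/5) + exp(-4*I*pi/5) + 2*exp(4*I*pi/5))*conj(exp(-4*I*pi/5)) + 1*(3 + exp(-2*I*pi/5) + exp(4*I*pi/5) + 2*exp(2*I*pi/5))*conj(exp(-2*I*pi/5))]
      = (1/5)[(7) + (1 + 3*exp(-2*I*pi/5) + 2*exp(-4*I*pi/5) + exp(4*I*pi/5)) + (1 + 3*exp(-4*I*pi/5) + exp(-2*I*pi/5) + 2*exp(2*I*pi/5)) + (1 + 2*exp(-2*I*pi/5) + exp(2*I*pi/5) + 3*exp(4*I*pi/5)) + (1 + exp(-4*I*pi/5) + 2*exp(4*I*pi/5) + 3*exp(2*I*pi/5))] = 5/5 = 1
  <chi_rho, chi_2> = (1/5)[1*(7)*conj(1) + 1*(3 + 2*exp(-2*I*pi/5) + exp(-4*I*pi/5) + exp(2*I*pi/5))*conj(exp(4*I*pi/5)) + 1*(3 + 2*exp(-4*I*pi/5) + exp(4*I*pi/5) + exp(2*I*pi/5))*conj(exp(-2*I*pi/5)) + 1*(3 + exp(-2*I*pi/5) + exp(-4*I*pi/5) + 2*exp(4*I*pi/5))*conj(exp(2*I*pi/5)) + 1*(3 + exp(-2*I*pi/5) + exp(4*I*pi/5) + 2*exp(2*I*pi/5))*conj(exp(-4*I*pi/5))]
      = (1/5)[(7) + (3*exp(-4*I*pi/5) + exp(-2*I*pi/5) + exp(2*I*pi/5) + 2*exp(4*I*pi/5)) + (2*exp(-2*I*pi/5) + exp(-4*I*pi/5) + exp(4*I*pi/5) + 3*exp(2*I*pi/5)) + (3*exp(-2*I*pi/5) + exp(-4*I*pi/5) + exp(4*I*pi/5) + 2*exp(2*I*pi/5)) + (2*exp(-4*I*pi/5) + exp(-2*I*pi/5) + exp(2*I*pi/5) + 3*exp(4*I*pi/5))] = 0/5 = 0
  <chi_rho, chi_3> = (1/5)[1*(7)*conj(1) + 1*(3 + 2*exp(-2*I*pi/5) + exp(-4*I*pi/5) + exp(2*I*pi/5))*conj(exp(-4*I*pi/5)) + 1*(3 + 2*exp(-4*I*pi/5) + exp(4*I*pi/5) + exp(2*I*pi/5))*conj(exp(2*I*pi/5)) + 1*(3 + exp(-2*I*pi/5) + exp(-4*I*pi/5) + 2*exp(4*I*pi/5))*conj(exp(-2*I*pi/5)) + 1*(3 + exp(-2*I*pi/5) + exp(4*I*pi/5) + 2*exp(2*I*pi/5))*conj(exp(4*I*pi/5))]
      = (1/5)[(7) + (1 + exp(-4*I*pi/5) + 3*exp(4*I*pi/5) + 2*exp(2*I*pi/5)) + (1 + 3*exp(-2*I*pi/5) + exp(2*I*pi/5) + 2*exp(4*I*pi/5)) + (1 + 2*exp(-4*I*pi/5) + exp(-2*I*pi/5) + 3*exp(2*I*pi/5)) + (1 + 2*exp(-2*I*pi/5) + 3*exp(-4*I*pi/5) + exp(4*I*pi/5))] = 5/5 = 1
  <chi_rho, chi_4> = (1/5)[1*(7)*conj(1) + 1*(3 + 2*exp(-2*I*pi/5) + exp(-4*I*pi/5) + exp(2*I*pi/5))*conj(exp(-2*I*pi/5)) + 1*(3 + 2*exp(-4*I*pi/5) + exp(4*I*pi/5) + exp(2*I*pi/5))*conj(exp(-4*I*pi/5)) + 1*(3 + exp(-2*I*pi/5) + exp(-4*I*pi/5) + 2*exp(4*I*pi/5))*conj(exp(4*I*pi/5)) + 1*(3 + exp(-2*I*pi/5) + exp(4*I*pi/5) + 2*exp(2*I*pi/5))*conj(exp(2*I*pi/5))]
      = (1/5)[(7) + (2 + exp(-2*I*pi/5) + exp(4*I*pi/5) + 3*exp(2*I*pi/5)) + (2 + exp(-2*I*pi/5) + exp(-4*I*pi/5) + 3*exp(4*I*pi/5)) + (2 + 3*exp(-4*I*pi/5) + exp(4*I*pi/5) + exp(2*I*pi/5)) + (2 + 3*exp(-2*I*pi/5) + exp(-4*I*pi/5) + exp(2*I*pi/5))] = 10/5 = 2
(Exp terms are combined using exp(i*s)*conj(exp(i*t)) = exp(i*(s-t)), and sums of them are collapsed using the identity that for every m > 1 the m distinct m-th roots of unity sum to 0, e.g. 1 + exp(2*I*pi/3) + exp(-2*I*pi/3) = 0.)
Dimension check: dim(rho) = sum (mult * dim) = 3*1 + 1*1 + 0*1 + 1*1 + 2*1 = 7 = chi_rho(e) = 7.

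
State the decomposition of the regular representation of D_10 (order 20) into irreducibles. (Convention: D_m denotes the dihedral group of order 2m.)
Each irreducible V_i of dimension d_i appears with multiplicity d_i, i.e. rho_reg = (direct sum over all irreducibles V_i) d_i V_i. The irreducible dimensions for D_10 are 1, 1, 1, 1, 2, 2, 2, 2: 4 irreducibles of dimension 1, each with multiplicity 1; 4 irreducibles of dimension 2, each with multiplicity 2. Total dimension 4*1*1 + 4*2*2 = 20 = |G|.

Explanation: General theorem: in the regular representation of a finite group G, each irreducible appears with multiplicity equal to its dimension. Check: dim(rho_reg) = sum d_i^2 = 1 + 1 + 1 + 1 + 4 + 4 + 4 + 4 = 20 = |G|.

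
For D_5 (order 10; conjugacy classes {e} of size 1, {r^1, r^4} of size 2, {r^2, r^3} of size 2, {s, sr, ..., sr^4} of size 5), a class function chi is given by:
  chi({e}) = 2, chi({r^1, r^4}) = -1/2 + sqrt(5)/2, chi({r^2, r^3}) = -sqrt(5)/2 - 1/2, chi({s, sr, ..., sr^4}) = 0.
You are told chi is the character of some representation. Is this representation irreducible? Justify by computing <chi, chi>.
Irreducible: <chi, chi> = 1.

Reasoning: <chi, chi> = (1/|G|) sum_C |C| * |chi(C)|^2 = (1/10)[1*|2|^2 + 2*|-1/2 + sqrt(5)/2|^2 + 2*|-sqrt(5)/2 - 1/2|^2 + 5*|0|^2]
  = (1/10)[(4) + (3 - sqrt(5)) + (sqrt(5) + 3) + (0)] = 10/10 = 1.
A character is irreducible iff <chi, chi> = 1, so this representation is irreducible.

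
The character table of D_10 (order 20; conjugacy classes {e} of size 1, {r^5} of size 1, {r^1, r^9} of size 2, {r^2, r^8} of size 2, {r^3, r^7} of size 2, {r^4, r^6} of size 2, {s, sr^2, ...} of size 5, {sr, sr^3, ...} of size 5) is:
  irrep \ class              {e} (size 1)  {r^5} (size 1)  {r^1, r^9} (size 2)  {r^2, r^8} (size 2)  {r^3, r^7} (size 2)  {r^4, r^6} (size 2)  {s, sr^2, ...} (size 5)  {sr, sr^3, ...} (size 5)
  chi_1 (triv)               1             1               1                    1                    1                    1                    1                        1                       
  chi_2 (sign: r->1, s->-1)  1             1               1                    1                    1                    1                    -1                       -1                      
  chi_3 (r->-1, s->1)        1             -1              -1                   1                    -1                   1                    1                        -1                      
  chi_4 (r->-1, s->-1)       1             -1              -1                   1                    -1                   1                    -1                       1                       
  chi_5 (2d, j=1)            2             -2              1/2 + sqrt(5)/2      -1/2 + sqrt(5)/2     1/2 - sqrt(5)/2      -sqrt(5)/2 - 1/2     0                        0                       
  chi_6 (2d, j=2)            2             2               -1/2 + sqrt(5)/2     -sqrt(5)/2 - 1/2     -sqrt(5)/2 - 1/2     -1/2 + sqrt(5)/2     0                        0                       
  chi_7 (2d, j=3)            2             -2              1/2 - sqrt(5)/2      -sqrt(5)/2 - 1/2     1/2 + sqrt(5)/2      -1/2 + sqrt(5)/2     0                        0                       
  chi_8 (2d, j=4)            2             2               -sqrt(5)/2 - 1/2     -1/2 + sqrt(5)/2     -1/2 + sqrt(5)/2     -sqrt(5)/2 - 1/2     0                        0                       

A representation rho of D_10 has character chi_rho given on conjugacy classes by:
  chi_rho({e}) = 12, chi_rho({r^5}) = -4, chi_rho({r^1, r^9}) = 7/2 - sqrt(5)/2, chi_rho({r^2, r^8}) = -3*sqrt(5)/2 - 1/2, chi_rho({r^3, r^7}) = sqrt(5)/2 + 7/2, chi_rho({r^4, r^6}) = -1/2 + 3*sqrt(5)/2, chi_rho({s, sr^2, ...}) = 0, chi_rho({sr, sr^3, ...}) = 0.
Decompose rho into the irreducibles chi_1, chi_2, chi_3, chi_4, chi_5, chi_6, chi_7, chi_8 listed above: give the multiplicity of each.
Multiplicities: chi_1: 1, chi_2: 1, chi_3: 0, chi_4: 0, chi_5: 1, chi_6: 1, chi_7: 3, chi_8: 0.

Explanation: Use <chi_rho, chi> = (1/|G|) sum_C |C| * chi_rho(C) * conj(chi(C)) with |G| = 20 for each irreducible chi in the table:
  <chi_rho, chi_1> = (1/20)[1*(12)*conj(1) + 1*(-4)*conj(1) + 2*(7/2 - sqrt(5)/2)*conj(1) + 2*(-3*sqrt(5)/2 - 1/2)*conj(1) + 2*(sqrt(5)/2 + 7/2)*conj(1) + 2*(-1/2 + 3*sqrt(5)/2)*conj(1) + 5*(0)*conj(1) + 5*(0)*conj(1)]
      = (1/20)[(12) + (-4) + (7 - sqrt(5)) + (-3*sqrt(5) - 1) + (sqrt(5) + 7) + (-1 + 3*sqrt(5)) + (0) + (0)] = 20/20 = 1
  <chi_rho, chi_2> = (1/20)[1*(12)*conj(1) + 1*(-4)*conj(1) + 2*(7/2 - sqrt(5)/2)*conj(1) + 2*(-3*sqrt(5)/2 - 1/2)*conj(1) + 2*(sqrt(5)/2 + 7/2)*conj(1) + 2*(-1/2 + 3*sqrt(5)/2)*conj(1) + 5*(0)*conj(-1) + 5*(0)*conj(-1)]
      = (1/20)[(12) + (-4) + (7 - sqrt(5)) + (-3*sqrt(5) - 1) + (sqrt(5) + 7) + (-1 + 3*sqrt(5)) + (0) + (0)] = 20/20 = 1
  <chi_rho, chi_3> = (1/20)[1*(12)*conj(1) + 1*(-4)*conj(-1) + 2*(7/2 - sqrt(5)/2)*conj(-1) + 2*(-3*sqrt(5)/2 - 1/2)*conj(1) + 2*(sqrt(5)/2 + 7/2)*conj(-1) + 2*(-1/2 + 3*sqrt(5)/2)*conj(1) + 5*(0)*conj(1) + 5*(0)*conj(-1)]
      = (1/20)[(12) + (4) + (-7 + sqrt(5)) + (-3*sqrt(5) - 1) + (-7 - sqrt(5)) + (-1 + 3*sqrt(5)) + (0) + (0)] = 0/20 = 0
  <chi_rho, chi_4> = (1/20)[1*(12)*conj(1) + 1*(-4)*conj(-1) + 2*(7/2 - sqrt(5)/2)*conj(-1) + 2*(-3*sqrt(5)/2 - 1/2)*conj(1) + 2*(sqrt(5)/2 + 7/2)*conj(-1) + 2*(-1/2 + 3*sqrt(5)/2)*conj(1) + 5*(0)*conj(-1) + 5*(0)*conj(1)]
      = (1/20)[(12) + (4) + (-7 + sqrt(5)) + (-3*sqrt(5) - 1) + (-7 - sqrt(5)) + (-1 + 3*sqrt(5)) + (0) + (0)] = 0/20 = 0
  <chi_rho, chi_5> = (1/20)[1*(12)*conj(2) + 1*(-4)*conj(-2) + 2*(7/2 - sqrt(5)/2)*conj(1/2 + sqrt(5)/2) + 2*(-3*sqrt(5)/2 - 1/2)*conj(-1/2 + sqrt(5)/2) + 2*(sqrt(5)/2 + 7/2)*conj(1/2 - sqrt(5)/2) + 2*(-1/2 + 3*sqrt(5)/2)*conj(-sqrt(5)/2 - 1/2) + 5*(0)*conj(0) + 5*(0)*conj(0)]
      = (1/20)[(24) + (8) + (1 + 3*sqrt(5)) + (-7 + sqrt(5)) + (1 - 3*sqrt(5)) + (-7 - sqrt(5)) + (0) + (0)] = 20/20 = 1
  <chi_rho, chi_6> = (1/20)[1*(12)*conj(2) + 1*(-4)*conj(2) + 2*(7/2 - sqrt(5)/2)*conj(-1/2 + sqrt(5)/2) + 2*(-3*sqrt(5)/2 - 1/2)*conj(-sqrt(5)/2 - 1/2) + 2*(sqrt(5)/2 + 7/2)*conj(-sqrt(5)/2 - 1/2) + 2*(-1/2 + 3*sqrt(5)/2)*conj(-1/2 + sqrt(5)/2) + 5*(0)*conj(0) + 5*(0)*conj(0)]
      = (1/20)[(24) + (-8) + (-6 + 4*sqrt(5)) + (2*sqrt(5) + 8) + (-4*sqrt(5) - 6) + (8 - 2*sqrt(5)) + (0) + (0)] = 20/20 = 1
  <chi_rho, chi_7> = (1/20)[1*(12)*conj(2) + 1*(-4)*conj(-2) + 2*(7/2 - sqrt(5)/2)*conj(1/2 - sqrt(5)/2) + 2*(-3*sqrt(5)/2 - 1/2)*conj(-sqrt(5)/2 - 1/2) + 2*(sqrt(5)/2 + 7/2)*conj(1/2 + sqrt(5)/2) + 2*(-1/2 + 3*sqrt(5)/2)*conj(-1/2 + sqrt(5)/2) + 5*(0)*conj(0) + 5*(0)*conj(0)]
      = (1/20)[(24) + (8) + (6 - 4*sqrt(5)) + (2*sqrt(5) + 8) + (6 + 4*sqrt(5)) + (8 - 2*sqrt(5)) + (0) + (0)] = 60/20 = 3
  <chi_rho, chi_8> = (1/20)[1*(12)*conj(2) + 1*(-4)*conj(2) + 2*(7/2 - sqrt(5)/2)*conj(-sqrt(5)/2 - 1/2) + 2*(-3*sqrt(5)/2 - 1/2)*conj(-1/2 + sqrt(5)/2) + 2*(sqrt(5)/2 + 7/2)*conj(-1/2 + sqrt(5)/2) + 2*(-1/2 + 3*sqrt(5)/2)*conj(-sqrt(5)/2 - 1/2) + 5*(0)*conj(0) + 5*(0)*conj(0)]
      = (1/20)[(24) + (-8) + (-3*sqrt(5) - 1) + (-7 + sqrt(5)) + (-1 + 3*sqrt(5)) + (-7 - sqrt(5)) + (0) + (0)] = 0/20 = 0
Dimension check: dim(rho) = sum (mult * dim) = 1*1 + 1*1 + 0*1 + 0*1 + 1*2 + 1*2 + 3*2 + 0*2 = 12 = chi_rho(e) = 12.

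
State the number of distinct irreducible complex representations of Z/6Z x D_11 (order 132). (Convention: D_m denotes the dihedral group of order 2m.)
42

Explanation: The number of irreducible complex representations of a finite group equals its number of conjugacy classes. For a direct product, #classes(G x H) = #classes(G) * #classes(H). Z/6Z has 6 classes (abelian), D_11 has 7 classes, so 6 * 7 = 42, so Z/6Z x D_11 (order 132) has exactly 42 irreducible complex representations.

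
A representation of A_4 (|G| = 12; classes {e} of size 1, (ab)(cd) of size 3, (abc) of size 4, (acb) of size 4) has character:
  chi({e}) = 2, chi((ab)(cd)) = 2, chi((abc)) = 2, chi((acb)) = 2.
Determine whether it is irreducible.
Not irreducible (reducible): <chi, chi> = 4 > 1.

Argument: <chi, chi> = (1/|G|) sum_C |C| * |chi(C)|^2 = (1/12)[1*|2|^2 + 3*|2|^2 + 4*|2|^2 + 4*|2|^2]
  = (1/12)[(4) + (12) + (16) + (16)] = 48/12 = 4.
(Exp terms are combined using exp(i*s)*conj(exp(i*t)) = exp(i*(s-t)), and sums of them are collapsed using the identity that for every m > 1 the m distinct m-th roots of unity sum to 0, e.g. 1 + exp(2*I*pi/3) + exp(-2*I*pi/3) = 0.)
A character is irreducible iff <chi, chi> = 1, so this representation is reducible.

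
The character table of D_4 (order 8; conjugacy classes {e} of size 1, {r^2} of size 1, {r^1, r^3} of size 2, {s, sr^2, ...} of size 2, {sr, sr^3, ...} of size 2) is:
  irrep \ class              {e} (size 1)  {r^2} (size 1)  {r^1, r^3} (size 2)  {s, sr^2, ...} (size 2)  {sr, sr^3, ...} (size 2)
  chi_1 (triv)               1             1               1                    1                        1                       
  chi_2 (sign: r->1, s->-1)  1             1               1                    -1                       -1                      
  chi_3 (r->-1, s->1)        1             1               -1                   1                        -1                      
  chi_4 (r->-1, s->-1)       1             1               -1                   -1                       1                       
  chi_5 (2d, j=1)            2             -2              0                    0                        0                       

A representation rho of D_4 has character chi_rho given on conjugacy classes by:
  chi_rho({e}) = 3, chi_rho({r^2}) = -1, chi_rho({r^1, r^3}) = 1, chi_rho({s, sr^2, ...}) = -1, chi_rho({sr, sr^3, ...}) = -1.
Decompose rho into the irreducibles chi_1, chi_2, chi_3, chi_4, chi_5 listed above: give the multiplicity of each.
Multiplicities: chi_1: 0, chi_2: 1, chi_3: 0, chi_4: 0, chi_5: 1.

Explanation: Use <chi_rho, chi> = (1/|G|) sum_C |C| * chi_rho(C) * conj(chi(C)) with |G| = 8 for each irreducible chi in the table:
  <chi_rho, chi_1> = (1/8)[1*(3)*conj(1) + 1*(-1)*conj(1) + 2*(1)*conj(1) + 2*(-1)*conj(1) + 2*(-1)*conj(1)]
      = (1/8)[(3) + (-1) + (2) + (-2) + (-2)] = 0/8 = 0
  <chi_rho, chi_2> = (1/8)[1*(3)*conj(1) + 1*(-1)*conj(1) + 2*(1)*conj(1) + 2*(-1)*conj(-1) + 2*(-1)*conj(-1)]
      = (1/8)[(3) + (-1) + (2) + (2) + (2)] = 8/8 = 1
  <chi_rho, chi_3> = (1/8)[1*(3)*conj(1) + 1*(-1)*conj(1) + 2*(1)*conj(-1) + 2*(-1)*conj(1) + 2*(-1)*conj(-1)]
      = (1/8)[(3) + (-1) + (-2) + (-2) + (2)] = 0/8 = 0
  <chi_rho, chi_4> = (1/8)[1*(3)*conj(1) + 1*(-1)*conj(1) + 2*(1)*conj(-1) + 2*(-1)*conj(-1) + 2*(-1)*conj(1)]
      = (1/8)[(3) + (-1) + (-2) + (2) + (-2)] = 0/8 = 0
  <chi_rho, chi_5> = (1/8)[1*(3)*conj(2) + 1*(-1)*conj(-2) + 2*(1)*conj(0) + 2*(-1)*conj(0) + 2*(-1)*conj(0)]
      = (1/8)[(6) + (2) + (0) + (0) + (0)] = 8/8 = 1
Dimension check: dim(rho) = sum (mult * dim) = 0*1 + 1*1 + 0*1 + 0*1 + 1*2 = 3 = chi_rho(e) = 3.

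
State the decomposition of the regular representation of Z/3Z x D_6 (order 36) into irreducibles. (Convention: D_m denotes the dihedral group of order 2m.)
Each irreducible V_i of dimension d_i appears with multiplicity d_i, i.e. rho_reg = (direct sum over all irreducibles V_i) d_i V_i. The irreducible dimensions for Z/3Z x D_6 are 1, 1, 1, 1, 1, 1, 1, 1, 1, 1, 1, 1, 2, 2, 2, 2, 2, 2: 12 irreducibles of dimension 1, each with multiplicity 1; 6 irreducibles of dimension 2, each with multiplicity 2. Total dimension 12*1*1 + 6*2*2 = 36 = |G|.

Why: General theorem: in the regular representation of a finite group G, each irreducible appears with multiplicity equal to its dimension. Check: dim(rho_reg) = sum d_i^2 = 1 + 1 + 1 + 1 + 1 + 1 + 1 + 1 + 1 + 1 + 1 + 1 + 4 + 4 + 4 + 4 + 4 + 4 = 36 = |G|.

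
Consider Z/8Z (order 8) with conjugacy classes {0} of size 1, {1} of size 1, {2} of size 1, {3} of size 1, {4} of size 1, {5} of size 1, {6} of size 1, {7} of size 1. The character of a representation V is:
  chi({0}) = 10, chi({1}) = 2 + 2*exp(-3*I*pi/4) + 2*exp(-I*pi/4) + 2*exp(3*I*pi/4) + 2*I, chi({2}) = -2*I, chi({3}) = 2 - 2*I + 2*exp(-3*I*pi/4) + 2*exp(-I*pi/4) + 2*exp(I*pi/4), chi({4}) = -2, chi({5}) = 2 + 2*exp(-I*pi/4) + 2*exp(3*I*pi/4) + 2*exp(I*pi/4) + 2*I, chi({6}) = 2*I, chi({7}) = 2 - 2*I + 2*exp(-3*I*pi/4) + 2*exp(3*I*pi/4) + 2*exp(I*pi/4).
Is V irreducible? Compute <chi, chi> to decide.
Not irreducible (reducible): <chi, chi> = 20 > 1.

Reasoning: <chi, chi> = (1/|G|) sum_C |C| * |chi(C)|^2 = (1/8)[1*|10|^2 + 1*|2 + 2*exp(-3*I*pi/4) + 2*exp(-I*pi/4) + 2*exp(3*I*pi/4) + 2*I|^2 + 1*|-2*I|^2 + 1*|2 - 2*I + 2*exp(-3*I*pi/4) + 2*exp(-I*pi/4) + 2*exp(I*pi/4)|^2 + 1*|-2|^2 + 1*|2 + 2*exp(-I*pi/4) + 2*exp(3*I*pi/4) + 2*exp(I*pi/4) + 2*I|^2 + 1*|2*I|^2 + 1*|2 - 2*I + 2*exp(-3*I*pi/4) + 2*exp(3*I*pi/4) + 2*exp(I*pi/4)|^2]
  = (1/8)[(100) + (12 + 8*exp(-3*I*pi/4) + 4*exp(-I*pi/4) + 12*exp(3*I*pi/4)) + (4) + (12 + 12*exp(-I*pi/4) + 4*exp(3*I*pi/4) + 8*exp(I*pi/4)) + (4) + (12 + 12*exp(-I*pi/4) + 4*exp(3*I*pi/4) + 8*exp(I*pi/4)) + (4) + (12 + 8*exp(-3*I*pi/4) + 4*exp(-I*pi/4) + 12*exp(3*I*pi/4))] = 160/8 = 20.
(Exp terms are combined using exp(i*s)*conj(exp(i*t)) = exp(i*(s-t)), and sums of them are collapsed using the identity that for every m > 1 the m distinct m-th roots of unity sum to 0, e.g. 1 + exp(2*I*pi/3) + exp(-2*I*pi/3) = 0.)
A character is irreducible iff <chi, chi> = 1, so this representation is reducible.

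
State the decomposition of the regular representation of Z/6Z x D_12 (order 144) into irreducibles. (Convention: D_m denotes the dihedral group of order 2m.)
Each irreducible V_i of dimension d_i appears with multiplicity d_i, i.e. rho_reg = (direct sum over all irreducibles V_i) d_i V_i. The irreducible dimensions for Z/6Z x D_12 are 1, 1, 1, 1, 1, 1, 1, 1, 1, 1, 1, 1, 1, 1, 1, 1, 1, 1, 1, 1, 1, 1, 1, 1, 2, 2, 2, 2, 2, 2, 2, 2, 2, 2, 2, 2, 2, 2, 2, 2, 2, 2, 2, 2, 2, 2, 2, 2, 2, 2, 2, 2, 2, 2: 24 irreducibles of dimension 1, each with multiplicity 1; 30 irreducibles of dimension 2, each with multiplicity 2. Total dimension 24*1*1 + 30*2*2 = 144 = |G|.

Reasoning: General theorem: in the regular representation of a finite group G, each irreducible appears with multiplicity equal to its dimension. Check: dim(rho_reg) = sum d_i^2 = 1 + 1 + 1 + 1 + 1 + 1 + 1 + 1 + 1 + 1 + 1 + 1 + 1 + 1 + 1 + 1 + 1 + 1 + 1 + 1 + 1 + 1 + 1 + 1 + 4 + 4 + 4 + 4 + 4 + 4 + 4 + 4 + 4 + 4 + 4 + 4 + 4 + 4 + 4 + 4 + 4 + 4 + 4 + 4 + 4 + 4 + 4 + 4 + 4 + 4 + 4 + 4 + 4 + 4 = 144 = |G|.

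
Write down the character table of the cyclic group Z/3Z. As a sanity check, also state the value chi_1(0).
Character table of Z/3Z (irreps indexed chi_0,...,chi_2 with chi_k(m) = zeta_3^(k*m), zeta_3 = exp(2*pi*i/3)):
  irrep \ class  {0} (size 1)  {1} (size 1)    {2} (size 1)  
  chi_0          1             1               1             
  chi_1          1             exp(2*I*pi/3)   exp(-2*I*pi/3)
  chi_2          1             exp(-2*I*pi/3)  exp(2*I*pi/3) 

Spot check: chi_1(0) = zeta_3^(1*0) = zeta_3^0 = 1.

Justification: Z/3Z is abelian, so all 3 irreducible complex representations are 1-dimensional. They are given by chi_k(m) = zeta_3^(k*m) for k = 0,...,2. Row orthogonality: sum_m chi_k(m) conj(chi_l(m)) = 3 * [k = l].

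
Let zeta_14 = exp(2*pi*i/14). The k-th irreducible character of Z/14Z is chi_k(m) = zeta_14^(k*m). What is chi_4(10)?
chi_4(10) = zeta_14^40 = exp(-2*I*pi/7)

Argument: chi_4(10) = zeta_14^(4*10) = zeta_14^40. Since zeta_14^14 = 1, this equals zeta_14^12 = exp(2*pi*i*12/14) = exp(-2*I*pi/7).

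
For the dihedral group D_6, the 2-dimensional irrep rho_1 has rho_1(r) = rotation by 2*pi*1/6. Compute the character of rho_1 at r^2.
chi_{rho_1}(r^2) = 2*cos(2*pi*1*2/6) = -1

Argument: rho_1(r^2) is rotation by angle 2*pi*1*2/6, whose trace is 2*cos(2*pi*1*2/6) = -1.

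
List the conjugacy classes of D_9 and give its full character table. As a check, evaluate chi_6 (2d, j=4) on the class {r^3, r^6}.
Conjugacy classes: {e} of size 1, {r^1, r^8} of size 2, {r^2, r^7} of size 2, {r^3, r^6} of size 2, {r^4, r^5} of size 2, {s, sr, ..., sr^8} of size 9.
Character table:
  irrep \ class              {e} (size 1)  {r^1, r^8} (size 2)  {r^2, r^7} (size 2)  {r^3, r^6} (size 2)  {r^4, r^5} (size 2)  {s, sr, ..., sr^8} (size 9)
  chi_1 (triv)               1             1                    1                    1                    1                    1                          
  chi_2 (sign: r->1, s->-1)  1             1                    1                    1                    1                    -1                         
  chi_3 (2d, j=1)            2             2*cos(2*pi/9)        2*cos(4*pi/9)        -1                   -2*cos(pi/9)         0                          
  chi_4 (2d, j=2)            2             2*cos(4*pi/9)        -2*cos(pi/9)         -1                   2*cos(2*pi/9)        0                          
  chi_5 (2d, j=3)            2             -1                   -1                   2                    -1                   0                          
  chi_6 (2d, j=4)            2             -2*cos(pi/9)         2*cos(2*pi/9)        -1                   2*cos(4*pi/9)        0                          

Spot check: chi_6 (2d, j=4) on {r^3, r^6} = -1.

Explanation: D_9 has order 2*9 = 18 with 6 conjugacy classes, hence 6 irreducibles. Sum of squared dims 1 + 1 + 4 + 4 + 4 + 4 = 18 = |G|. Linear characters come from the abelianisation; the 2-dimensional irreps have character r^k -> 2*cos(2*pi*j*k/9), reflections -> 0.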